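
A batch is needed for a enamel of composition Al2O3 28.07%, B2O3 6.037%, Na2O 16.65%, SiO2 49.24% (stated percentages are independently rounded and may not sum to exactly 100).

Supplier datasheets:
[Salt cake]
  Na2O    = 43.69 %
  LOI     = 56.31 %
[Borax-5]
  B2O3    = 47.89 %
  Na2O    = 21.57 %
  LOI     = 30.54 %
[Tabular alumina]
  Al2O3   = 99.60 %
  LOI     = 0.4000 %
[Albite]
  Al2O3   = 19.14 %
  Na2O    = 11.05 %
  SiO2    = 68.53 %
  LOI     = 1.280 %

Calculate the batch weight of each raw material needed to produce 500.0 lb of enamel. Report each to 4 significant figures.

Batch per 500.0 lb enamel:
  Salt cake: 68.57 lb
  Borax-5: 63.03 lb
  Tabular alumina: 71.88 lb
  Albite: 359.3 lb
Total batch = 562.8 lb; LOI loss = 62.75 lb; yield = 88.85%

Working values appear, with 4-significant-figure rounding, when written out; the whole derivation maintains full precision at all times. Exactly one rounding lands on each reported value — derived quantities (the totals, the yield, glass mass, four oxide percentages, LOI) are recomputed at full precision using the weight values at 500.0 lb of glass exactly as shown in question or answer.
Oxide-by-oxide targets in 500.0 lb enamel:
  Al2O3: 28.07% × 500.0 = 140.4 lb
  B2O3: 6.037% × 500.0 = 30.18 lb
  Na2O: 16.65% × 500.0 = 83.25 lb
  SiO2: 49.24% × 500.0 = 246.2 lb
Verifying the oxide balance working from each reported weight, relative to the basis at hand (sums match the target masses given rounding of the digits):
  Al2O3: 71.88·0.9960 + 359.3·0.1914 = 140.4 lb (target 140.4 lb)
  B2O3: 63.03·0.4789 = 30.19 lb (target 30.18 lb)
  Na2O: 68.57·0.4369 + 63.03·0.2157 + 359.3·0.1105 = 83.26 lb (target 83.25 lb)
  SiO2: 359.3·0.6853 = 246.2 lb (target 246.2 lb)
Consistency of the glass mass: batch Σ − ignition loss = 500.0 lb (per-oxide target masses sum to 500.0 lb; the stated basis being 500.0 lb — rounding explains the deltas).
Total batch = Σ batch = 562.8 lb; LOI loss = Σ batch·LOI = 62.75 lb; yield: glass divided by total = 88.85%.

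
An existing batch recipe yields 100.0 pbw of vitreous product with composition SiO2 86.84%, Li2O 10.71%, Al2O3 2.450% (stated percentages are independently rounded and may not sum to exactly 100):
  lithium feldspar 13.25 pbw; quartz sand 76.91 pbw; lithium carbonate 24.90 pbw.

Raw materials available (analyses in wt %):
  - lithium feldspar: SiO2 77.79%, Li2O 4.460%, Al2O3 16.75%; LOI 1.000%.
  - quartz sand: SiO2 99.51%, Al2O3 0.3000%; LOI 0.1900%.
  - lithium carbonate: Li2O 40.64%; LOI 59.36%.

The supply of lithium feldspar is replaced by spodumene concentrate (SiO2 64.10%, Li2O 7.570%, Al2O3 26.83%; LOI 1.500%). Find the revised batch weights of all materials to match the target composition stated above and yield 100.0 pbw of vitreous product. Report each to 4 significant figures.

All internal work maintains exact precision in all steps. Rounding to four significant figures governs every in-between result as displayed — each reported figure is rounded once only. The derived quantities are rebuilt at full float precision (totals, the three compositions, net glass mass, LOI, yield) using the weight values on 100.0 pbw of glass, as set out in the problem or answer text.
Oxide mass targets, per 100.0 pbw vitreous product:
  SiO2: 86.84% × 100.0 = 86.84 pbw
  Li2O: 10.71% × 100.0 = 10.71 pbw
  Al2O3: 2.450% × 100.0 = 2.450 pbw
Verifying the oxide balance with the batch weights as given, against the basis in use (sum by sum, the targets are met net of answer rounding effects):
  SiO2: 8.215·0.6410 + 81.98·0.9951 = 86.84 pbw (target 86.84 pbw)
  Li2O: 8.215·0.07570 + 24.82·0.4064 = 10.71 pbw (target 10.71 pbw)
  Al2O3: 8.215·0.2683 + 81.98·0.003000 = 2.450 pbw (target 2.450 pbw)
Consistency of the glass mass: whole batch net of LOI = 100.0 pbw (the targets, summed, come to 100.0 pbw; stated basis 100.0 pbw — a pure rounding effect).
Adding the batch up: Σ batch = 115.0 pbw; ignition loss, Σ(batch × LOI) = 15.01 pbw; the yield ratio, glass ÷ batch: 86.95%.

Revised batch per 100.0 pbw vitreous product:
  spodumene concentrate: 8.215 pbw
  quartz sand: 81.98 pbw
  lithium carbonate: 24.82 pbw
Total batch = 115.0 pbw; LOI loss = 15.01 pbw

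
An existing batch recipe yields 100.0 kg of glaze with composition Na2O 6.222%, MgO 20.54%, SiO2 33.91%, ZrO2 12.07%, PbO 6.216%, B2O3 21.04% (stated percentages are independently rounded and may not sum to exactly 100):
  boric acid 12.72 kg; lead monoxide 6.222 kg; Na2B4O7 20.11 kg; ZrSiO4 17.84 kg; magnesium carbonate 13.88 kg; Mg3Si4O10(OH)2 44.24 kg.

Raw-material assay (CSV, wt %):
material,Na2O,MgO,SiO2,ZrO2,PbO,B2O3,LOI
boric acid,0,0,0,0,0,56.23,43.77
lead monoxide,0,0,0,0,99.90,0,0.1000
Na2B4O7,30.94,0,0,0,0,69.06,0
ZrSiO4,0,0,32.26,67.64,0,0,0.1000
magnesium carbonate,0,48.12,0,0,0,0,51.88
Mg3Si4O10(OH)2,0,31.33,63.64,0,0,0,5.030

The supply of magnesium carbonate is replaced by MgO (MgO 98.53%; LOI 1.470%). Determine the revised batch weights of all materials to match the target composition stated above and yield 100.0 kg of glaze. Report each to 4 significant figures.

Revised batch per 100.0 kg glaze:
  boric acid: 12.72 kg
  lead monoxide: 6.222 kg
  Na2B4O7: 20.11 kg
  ZrSiO4: 17.84 kg
  MgO: 6.780 kg
  Mg3Si4O10(OH)2: 44.24 kg
Total batch = 107.9 kg; LOI loss = 7.917 kg

All arithmetic runs at full float precision all the way through; rounding to 4 significant digits extends to every in-between result as printed. Each reported result takes a single rounding. The derived quantities are rebuilt in full precision (ignition loss, the yield, totals, glass mass, the six compositions) starting from the weights for 100.0 kg of glass as they appear in the problem or the answer.
Target oxide masses per 100.0 kg glaze:
  Na2O: 6.222% × 100.0 = 6.222 kg
  MgO: 20.54% × 100.0 = 20.54 kg
  SiO2: 33.91% × 100.0 = 33.91 kg
  ZrO2: 12.07% × 100.0 = 12.07 kg
  PbO: 6.216% × 100.0 = 6.216 kg
  B2O3: 21.04% × 100.0 = 21.04 kg
Per-oxide balance check with the batch weights as given, relative to the basis at hand (sum by sum, the targets are met up to rounding of the answer):
  Na2O: 20.11·0.3094 = 6.222 kg (target 6.222 kg)
  MgO: 6.780·0.9853 + 44.24·0.3133 = 20.54 kg (target 20.54 kg)
  SiO2: 17.84·0.3226 + 44.24·0.6364 = 33.91 kg (target 33.91 kg)
  ZrO2: 17.84·0.6764 = 12.07 kg (target 12.07 kg)
  PbO: 6.222·0.9990 = 6.216 kg (target 6.216 kg)
  B2O3: 12.72·0.5623 + 20.11·0.6906 = 21.04 kg (target 21.04 kg)
Glass-mass closure: batch total minus LOI = 100.0 kg (oxide target masses add up to 100.0 kg; against the stated basis, 100.0 kg — deltas are rounding alone).
Whole-batch sum: Σ batch = 107.9 kg; loss to ignition Σ batch·LOI = 7.917 kg; yield: glass divided by total = 92.66%.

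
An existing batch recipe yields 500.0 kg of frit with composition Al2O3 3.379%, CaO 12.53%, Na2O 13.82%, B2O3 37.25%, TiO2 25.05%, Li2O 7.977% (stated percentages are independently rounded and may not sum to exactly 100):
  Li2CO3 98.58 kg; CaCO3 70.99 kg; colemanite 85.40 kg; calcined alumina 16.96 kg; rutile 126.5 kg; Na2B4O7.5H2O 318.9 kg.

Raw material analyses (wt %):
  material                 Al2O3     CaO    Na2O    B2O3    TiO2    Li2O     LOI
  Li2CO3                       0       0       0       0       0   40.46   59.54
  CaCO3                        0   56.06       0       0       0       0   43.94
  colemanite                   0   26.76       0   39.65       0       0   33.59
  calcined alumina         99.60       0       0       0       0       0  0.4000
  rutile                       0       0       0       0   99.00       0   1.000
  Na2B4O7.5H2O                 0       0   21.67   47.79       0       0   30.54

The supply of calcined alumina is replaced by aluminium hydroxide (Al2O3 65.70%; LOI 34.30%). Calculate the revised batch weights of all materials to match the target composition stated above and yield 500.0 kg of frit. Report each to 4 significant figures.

Intermediates are shown rounded to four significant digits at each printed step. The whole derivation holds full float precision in every operation; each reported figure carries a single rounding; derived quantities, which include the yield, glass mass, ignition loss, six oxide percentages, totals, are re-derived in full float precision, as quoted within the question or the answer, from the batch weights on 500.0 kg of glass.
Per-oxide target masses for 500.0 kg frit:
  Al2O3: 3.379% × 500.0 = 16.90 kg
  CaO: 12.53% × 500.0 = 62.65 kg
  Na2O: 13.82% × 500.0 = 69.10 kg
  B2O3: 37.25% × 500.0 = 186.2 kg
  TiO2: 25.05% × 500.0 = 125.2 kg
  Li2O: 7.977% × 500.0 = 39.88 kg
Balance tally, oxide-wise, working from each reported weight, at the basis given (each sum matches its target mass net of answer rounding effects):
  Al2O3: 25.72·0.6570 = 16.90 kg (target 16.90 kg)
  CaO: 70.99·0.5606 + 85.40·0.2676 = 62.65 kg (target 62.65 kg)
  Na2O: 318.9·0.2167 = 69.11 kg (target 69.10 kg)
  B2O3: 85.40·0.3965 + 318.9·0.4779 = 186.3 kg (target 186.2 kg)
  TiO2: 126.5·0.9900 = 125.2 kg (target 125.2 kg)
  Li2O: 98.58·0.4046 = 39.89 kg (target 39.88 kg)
Consistency of the glass mass: Σ batch − LOI loss = 500.0 kg (per-oxide target masses sum to 500.0 kg; versus the stated basis of 500.0 kg — any gap is answer rounding).
Summing the batch: Σ batch = 726.1 kg; ignition loss, Σ(batch × LOI) = 226.1 kg; glass ÷ batch gives a yield of 68.87%.

Revised batch per 500.0 kg frit:
  Li2CO3: 98.58 kg
  CaCO3: 70.99 kg
  colemanite: 85.40 kg
  aluminium hydroxide: 25.72 kg
  rutile: 126.5 kg
  Na2B4O7.5H2O: 318.9 kg
Total batch = 726.1 kg; LOI loss = 226.1 kg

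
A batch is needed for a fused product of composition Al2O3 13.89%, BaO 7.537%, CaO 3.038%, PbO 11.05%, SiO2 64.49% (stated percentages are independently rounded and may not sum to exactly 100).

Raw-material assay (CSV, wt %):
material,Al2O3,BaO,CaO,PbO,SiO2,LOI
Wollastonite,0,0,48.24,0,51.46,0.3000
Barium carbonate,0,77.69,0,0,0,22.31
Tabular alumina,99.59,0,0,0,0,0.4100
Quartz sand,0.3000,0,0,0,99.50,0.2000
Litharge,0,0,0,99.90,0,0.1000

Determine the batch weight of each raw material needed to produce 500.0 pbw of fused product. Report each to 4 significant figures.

Batch per 500.0 pbw fused product:
  Wollastonite: 31.49 pbw
  Barium carbonate: 48.51 pbw
  Tabular alumina: 68.81 pbw
  Quartz sand: 307.8 pbw
  Litharge: 55.31 pbw
Total batch = 511.9 pbw; LOI loss = 11.87 pbw; yield = 97.68%

The working math keeps full precision in every operation — values along the way are displayed rounded off to 4 significant figures alongside each step — each reported result takes a single rounding. All derived quantities are carried from the batch weights for 500.0 pbw of glass in full precision (glass mass, five oxide percentages, LOI, totals, the yield), as they appear in the problem or answer text.
Per-oxide target masses for 500.0 pbw fused product:
  Al2O3: 13.89% × 500.0 = 69.45 pbw
  BaO: 7.537% × 500.0 = 37.68 pbw
  CaO: 3.038% × 500.0 = 15.19 pbw
  PbO: 11.05% × 500.0 = 55.25 pbw
  SiO2: 64.49% × 500.0 = 322.4 pbw
Verifying the oxide balance on the weights just shown, at the basis given (target by target, the sums agree up to rounding of the answer):
  Al2O3: 68.81·0.9959 + 307.8·0.003000 = 69.45 pbw (target 69.45 pbw)
  BaO: 48.51·0.7769 = 37.69 pbw (target 37.68 pbw)
  CaO: 31.49·0.4824 = 15.19 pbw (target 15.19 pbw)
  PbO: 55.31·0.9990 = 55.25 pbw (target 55.25 pbw)
  SiO2: 31.49·0.5146 + 307.8·0.9950 = 322.5 pbw (target 322.4 pbw)
The glass-mass cross-check: batch total minus LOI = 500.0 pbw (targets for the oxides total 500.0 pbw; against the stated basis, 500.0 pbw — any gap is answer rounding).
Batch total: Σ batch = 511.9 pbw; LOI removed, Σ of batch·LOI: 11.87 pbw; yield, glass over the total, = 97.68%.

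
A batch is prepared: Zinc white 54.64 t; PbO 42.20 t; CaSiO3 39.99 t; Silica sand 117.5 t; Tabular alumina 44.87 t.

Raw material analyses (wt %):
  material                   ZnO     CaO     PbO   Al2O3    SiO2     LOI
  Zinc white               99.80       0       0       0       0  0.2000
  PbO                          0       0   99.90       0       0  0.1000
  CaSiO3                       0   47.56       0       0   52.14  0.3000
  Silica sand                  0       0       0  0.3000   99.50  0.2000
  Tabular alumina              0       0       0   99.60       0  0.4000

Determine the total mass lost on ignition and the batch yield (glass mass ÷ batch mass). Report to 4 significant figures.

Rounding to four significant figures applies to every working value as shown — every computation holds full float precision through the solve; every reported result is rounded just once; derived quantities (yield, ignition loss, five oxide percentages, the totals, net glass mass) are rebuilt from the batch weights per 298.5 t of glass in full float precision precisely as stated by the question or the answer.
Each material's LOI contribution:
  Zinc white: 54.64 × 0.002000 = 0.1093 t
  PbO: 42.20 × 0.001000 = 0.04220 t
  CaSiO3: 39.99 × 0.003000 = 0.1200 t
  Silica sand: 117.5 × 0.002000 = 0.2350 t
  Tabular alumina: 44.87 × 0.004000 = 0.1795 t
Total LOI = 0.6859 t
Glass = batch − LOI = 299.2 − 0.6859 = 298.5 t

LOI loss = 0.6859 t; glass = 298.5 t; yield = 99.77%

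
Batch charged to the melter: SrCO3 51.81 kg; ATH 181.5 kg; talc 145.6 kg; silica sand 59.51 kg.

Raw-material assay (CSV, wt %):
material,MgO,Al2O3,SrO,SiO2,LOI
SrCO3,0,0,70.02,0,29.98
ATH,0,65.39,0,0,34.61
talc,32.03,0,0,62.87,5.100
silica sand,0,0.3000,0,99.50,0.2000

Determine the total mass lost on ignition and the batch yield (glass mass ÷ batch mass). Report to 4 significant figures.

The whole derivation holds exact precision at all times — the intermediate values are displayed (rounded to four significant digits) in the working — a single rounding produces each reported result; all derived quantities, including glass mass, ignition loss, four oxide percentages, totals, yield, are rebuilt using the weight values for 352.5 kg of glass at full float precision precisely as stated by question or answer.
Loss on ignition, line by line:
  SrCO3: 51.81 × 0.2998 = 15.53 kg
  ATH: 181.5 × 0.3461 = 62.82 kg
  talc: 145.6 × 0.05100 = 7.426 kg
  silica sand: 59.51 × 0.002000 = 0.1190 kg
Total LOI = 85.89 kg
Glass = batch − LOI = 438.4 − 85.89 = 352.5 kg

LOI loss = 85.89 kg; glass = 352.5 kg; yield = 80.41%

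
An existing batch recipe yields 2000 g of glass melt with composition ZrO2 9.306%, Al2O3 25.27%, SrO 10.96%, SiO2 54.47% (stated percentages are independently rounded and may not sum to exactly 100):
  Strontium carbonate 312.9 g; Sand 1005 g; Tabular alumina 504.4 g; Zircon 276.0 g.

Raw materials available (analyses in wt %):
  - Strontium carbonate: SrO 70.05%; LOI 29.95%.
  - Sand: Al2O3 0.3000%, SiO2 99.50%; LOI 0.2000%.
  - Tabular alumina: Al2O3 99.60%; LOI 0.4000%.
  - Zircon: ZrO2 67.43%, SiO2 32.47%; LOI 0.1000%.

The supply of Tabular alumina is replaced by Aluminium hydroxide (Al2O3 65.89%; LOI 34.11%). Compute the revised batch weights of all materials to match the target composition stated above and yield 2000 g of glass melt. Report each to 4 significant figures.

Revised batch per 2000 g glass melt:
  Strontium carbonate: 312.9 g
  Sand: 1005 g
  Aluminium hydroxide: 762.5 g
  Zircon: 276.0 g
Total batch = 2356 g; LOI loss = 356.1 g

Intermediates appear, rounded to 4 significant digits, alongside each step; all internal work holds exact precision at each step. Every reported number takes exactly one rounding. The derived quantities are rebuilt in exact precision (the totals, net glass mass, LOI, the yield, the four compositions) from the batch weights on 2000 g of glass as set out in the question or the answer.
The oxide mass targets at 2000 g glass melt:
  ZrO2: 9.306% × 2000 = 186.1 g
  Al2O3: 25.27% × 2000 = 505.4 g
  SrO: 10.96% × 2000 = 219.2 g
  SiO2: 54.47% × 2000 = 1089 g
A balance pass over the oxides, applying the batch weights above, at the basis given (each sum matches its target mass given rounding of the digits):
  ZrO2: 276.0·0.6743 = 186.1 g (target 186.1 g)
  Al2O3: 1005·0.003000 + 762.5·0.6589 = 505.4 g (target 505.4 g)
  SrO: 312.9·0.7005 = 219.2 g (target 219.2 g)
  SiO2: 1005·0.9950 + 276.0·0.3247 = 1090 g (target 1089 g)
The glass-mass cross-check: Σ batch − LOI loss = 2000 g (the Σ of target masses is 2000 g; the stated basis being 2000 g — gaps are rounding artifacts).
Batch total: Σ batch = 2356 g; LOI loss = Σ batch·LOI = 356.1 g; yield: glass divided by total = 84.89%.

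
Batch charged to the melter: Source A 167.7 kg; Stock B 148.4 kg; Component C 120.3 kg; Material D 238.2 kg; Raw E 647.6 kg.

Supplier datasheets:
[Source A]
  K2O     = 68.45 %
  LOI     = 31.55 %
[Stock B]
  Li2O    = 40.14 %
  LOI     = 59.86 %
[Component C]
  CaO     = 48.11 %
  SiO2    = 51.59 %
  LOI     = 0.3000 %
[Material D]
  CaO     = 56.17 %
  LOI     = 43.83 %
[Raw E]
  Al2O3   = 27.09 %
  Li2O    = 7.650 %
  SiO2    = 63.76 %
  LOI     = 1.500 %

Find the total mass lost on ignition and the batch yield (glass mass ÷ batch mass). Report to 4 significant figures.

LOI loss = 256.2 kg; glass = 1066 kg; yield = 80.62%

All arithmetic keeps exact precision at every stage — rounding to 4 significant figures applies to each intermediate as displayed. Every reported value includes exactly one rounding; all derived quantities (glass mass, ignition loss, totals, the five compositions, the yield) are recomputed in full precision using the weight values for 1066 kg of glass, as given in either problem or answer.
Material-by-material LOI:
  Source A: 167.7 × 0.3155 = 52.91 kg
  Stock B: 148.4 × 0.5986 = 88.83 kg
  Component C: 120.3 × 0.003000 = 0.3609 kg
  Material D: 238.2 × 0.4383 = 104.4 kg
  Raw E: 647.6 × 0.01500 = 9.714 kg
Total LOI = 256.2 kg
Glass = batch − LOI = 1322 − 256.2 = 1066 kg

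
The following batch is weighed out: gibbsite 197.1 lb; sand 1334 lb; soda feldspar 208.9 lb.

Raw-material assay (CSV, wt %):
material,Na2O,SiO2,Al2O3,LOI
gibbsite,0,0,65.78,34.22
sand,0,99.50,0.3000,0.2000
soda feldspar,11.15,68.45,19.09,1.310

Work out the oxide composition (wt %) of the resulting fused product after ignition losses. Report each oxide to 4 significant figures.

Glass mass = 1667 lb (batch 1740 − LOI 72.85).
Composition: Na2O 1.397%, SiO2 88.19%, Al2O3 10.41%

All internal work carries exact precision throughout — values along the way are shown rounded to four significant figures in the printout. Exactly one rounding is applied to every reported result; derived quantities, which include three oxide percentages, the yield, the totals, glass mass, ignition loss, are computed in full float precision, precisely as stated by either problem or answer, starting from the weights per 1667 lb of glass.
Mass of each oxide from the mix:
  Na2O: 208.9·0.1115 = 23.29 lb
  SiO2: 1334·0.9950 + 208.9·0.6845 = 1470 lb
  Al2O3: 197.1·0.6578 + 1334·0.003000 + 208.9·0.1909 = 173.5 lb
LOI: 197.1·0.3422 + 1334·0.002000 + 208.9·0.01310 = 72.85 lb
batch − LOI leaves glass = 1740 − 72.85 = 1667 lb (matching Σ of the oxides)
percent by weight: oxide/glass ×100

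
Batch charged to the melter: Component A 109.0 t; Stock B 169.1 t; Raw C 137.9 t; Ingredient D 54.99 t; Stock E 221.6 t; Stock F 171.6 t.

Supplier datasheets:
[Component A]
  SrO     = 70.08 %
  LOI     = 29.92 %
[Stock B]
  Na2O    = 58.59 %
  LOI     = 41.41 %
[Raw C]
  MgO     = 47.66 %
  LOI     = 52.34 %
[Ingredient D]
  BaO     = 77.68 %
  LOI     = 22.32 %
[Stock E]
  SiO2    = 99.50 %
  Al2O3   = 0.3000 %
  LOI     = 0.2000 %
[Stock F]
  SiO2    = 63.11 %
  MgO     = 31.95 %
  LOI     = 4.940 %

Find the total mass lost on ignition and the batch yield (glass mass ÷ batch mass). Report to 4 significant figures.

LOI loss = 196.0 t; glass = 668.2 t; yield = 77.32%

The whole derivation runs at full precision in every operation. In-progress results are shown, with 4-significant-digit rounding, in the working — every reported number sees exactly one rounding; derived quantities (six oxide percentages, LOI, glass mass, totals, yield) are recomputed at full precision from the weighed amounts per 668.2 t of glass as given in the problem or answer text.
Each material's LOI contribution:
  Component A: 109.0 × 0.2992 = 32.61 t
  Stock B: 169.1 × 0.4141 = 70.02 t
  Raw C: 137.9 × 0.5234 = 72.18 t
  Ingredient D: 54.99 × 0.2232 = 12.27 t
  Stock E: 221.6 × 0.002000 = 0.4432 t
  Stock F: 171.6 × 0.04940 = 8.477 t
Total LOI = 196.0 t
Glass = batch − LOI = 864.2 − 196.0 = 668.2 t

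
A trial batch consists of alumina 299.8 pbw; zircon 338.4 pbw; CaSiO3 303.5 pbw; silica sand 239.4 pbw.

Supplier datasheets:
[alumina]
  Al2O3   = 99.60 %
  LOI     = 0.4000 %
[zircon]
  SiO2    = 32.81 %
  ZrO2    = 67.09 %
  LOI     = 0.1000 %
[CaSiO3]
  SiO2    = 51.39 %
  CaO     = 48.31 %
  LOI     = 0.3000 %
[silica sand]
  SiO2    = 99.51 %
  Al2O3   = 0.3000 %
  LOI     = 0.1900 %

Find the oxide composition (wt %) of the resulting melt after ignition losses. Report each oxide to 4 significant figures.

Glass mass = 1178 pbw (batch 1181 − LOI 2.903).
Composition: SiO2 42.88%, ZrO2 19.27%, Al2O3 25.40%, CaO 12.44%

Intermediates are shown (rounded to 4 significant digits) alongside each step; the whole derivation maintains full float precision at every stage. Each reported number takes exactly one rounding — the derived quantities (ignition loss, glass mass, the totals, four oxide percentages, the yield) are computed from the batch weights per 1178 pbw of glass in full float precision, as they appear in the problem or the answer.
Delivered oxide masses:
  SiO2: 338.4·0.3281 + 303.5·0.5139 + 239.4·0.9951 = 505.2 pbw
  ZrO2: 338.4·0.6709 = 227.0 pbw
  Al2O3: 299.8·0.9960 + 239.4·0.003000 = 299.3 pbw
  CaO: 303.5·0.4831 = 146.6 pbw
LOI: 299.8·0.004000 + 338.4·0.001000 + 303.5·0.003000 + 239.4·0.001900 = 2.903 pbw
Resulting glass, batch − LOI: 1181 − 2.903 = 1178 pbw (matching Σ of the oxides)
each oxide over glass, ×100, is wt %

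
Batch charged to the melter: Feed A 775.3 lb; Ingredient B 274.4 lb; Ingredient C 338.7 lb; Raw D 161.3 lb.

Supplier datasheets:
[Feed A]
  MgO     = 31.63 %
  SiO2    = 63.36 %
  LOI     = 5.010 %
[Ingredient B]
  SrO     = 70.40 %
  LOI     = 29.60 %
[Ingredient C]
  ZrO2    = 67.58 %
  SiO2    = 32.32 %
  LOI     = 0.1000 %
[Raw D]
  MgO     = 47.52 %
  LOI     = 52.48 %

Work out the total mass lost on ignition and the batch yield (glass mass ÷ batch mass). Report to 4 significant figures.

LOI loss = 205.1 lb; glass = 1345 lb; yield = 86.77%

Mid-chain values are rounded to four significant digits wherever printed. Full precision is carried at every stage — a single rounding produces every reported value. All derived quantities (the four compositions, ignition loss, net glass mass, totals, the yield) are recomputed from the batch weights at 1345 lb of glass in exact precision, as written in either problem or answer.
Each material's LOI contribution:
  Feed A: 775.3 × 0.05010 = 38.84 lb
  Ingredient B: 274.4 × 0.2960 = 81.22 lb
  Ingredient C: 338.7 × 0.001000 = 0.3387 lb
  Raw D: 161.3 × 0.5248 = 84.65 lb
Total LOI = 205.1 lb
Glass = batch − LOI = 1550 − 205.1 = 1345 lb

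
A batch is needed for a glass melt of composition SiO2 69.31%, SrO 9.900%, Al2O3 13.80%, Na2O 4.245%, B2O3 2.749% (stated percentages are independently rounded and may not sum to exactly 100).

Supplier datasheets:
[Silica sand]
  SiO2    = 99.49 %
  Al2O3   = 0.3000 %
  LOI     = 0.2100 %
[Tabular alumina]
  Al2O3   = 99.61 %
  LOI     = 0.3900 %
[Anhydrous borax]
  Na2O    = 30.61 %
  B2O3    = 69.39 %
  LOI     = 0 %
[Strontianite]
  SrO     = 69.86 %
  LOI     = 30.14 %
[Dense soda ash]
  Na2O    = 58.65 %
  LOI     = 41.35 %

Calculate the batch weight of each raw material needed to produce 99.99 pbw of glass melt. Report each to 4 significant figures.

The working math runs at full float precision at every stage. Values along the way are displayed rounded to 4 significant figures. Exactly one rounding lands on each reported value; all derived quantities, which include the totals, net glass mass, the five compositions, LOI, yield, are re-derived at full precision, as given in the problem or the answer, using the weight values per 99.99 pbw of glass.
Oxide-by-oxide targets in 99.99 pbw glass melt:
  SiO2: 69.31% × 99.99 = 69.30 pbw
  SrO: 9.900% × 99.99 = 9.899 pbw
  Al2O3: 13.80% × 99.99 = 13.80 pbw
  Na2O: 4.245% × 99.99 = 4.245 pbw
  B2O3: 2.749% × 99.99 = 2.749 pbw
Checking each oxide sum per the reported batch figures, at the basis given (sum by sum, the targets are met up to rounding of the answer):
  SiO2: 69.66·0.9949 = 69.30 pbw (target 69.30 pbw)
  SrO: 14.17·0.6986 = 9.899 pbw (target 9.899 pbw)
  Al2O3: 69.66·0.003000 + 13.64·0.9961 = 13.80 pbw (target 13.80 pbw)
  Na2O: 3.961·0.3061 + 5.170·0.5865 = 4.245 pbw (target 4.245 pbw)
  B2O3: 3.961·0.6939 = 2.749 pbw (target 2.749 pbw)
Consistency of the glass mass: total batch − LOI = 99.99 pbw (the targets, summed, come to 99.99 pbw; the stated basis being 99.99 pbw — gaps are rounding artifacts).
Summing the batch: Σ batch = 106.6 pbw; loss to ignition Σ batch·LOI = 6.608 pbw; as yield: glass ÷ batch → 93.80%.

Batch per 99.99 pbw glass melt:
  Silica sand: 69.66 pbw
  Tabular alumina: 13.64 pbw
  Anhydrous borax: 3.961 pbw
  Strontianite: 14.17 pbw
  Dense soda ash: 5.170 pbw
Total batch = 106.6 pbw; LOI loss = 6.608 pbw; yield = 93.80%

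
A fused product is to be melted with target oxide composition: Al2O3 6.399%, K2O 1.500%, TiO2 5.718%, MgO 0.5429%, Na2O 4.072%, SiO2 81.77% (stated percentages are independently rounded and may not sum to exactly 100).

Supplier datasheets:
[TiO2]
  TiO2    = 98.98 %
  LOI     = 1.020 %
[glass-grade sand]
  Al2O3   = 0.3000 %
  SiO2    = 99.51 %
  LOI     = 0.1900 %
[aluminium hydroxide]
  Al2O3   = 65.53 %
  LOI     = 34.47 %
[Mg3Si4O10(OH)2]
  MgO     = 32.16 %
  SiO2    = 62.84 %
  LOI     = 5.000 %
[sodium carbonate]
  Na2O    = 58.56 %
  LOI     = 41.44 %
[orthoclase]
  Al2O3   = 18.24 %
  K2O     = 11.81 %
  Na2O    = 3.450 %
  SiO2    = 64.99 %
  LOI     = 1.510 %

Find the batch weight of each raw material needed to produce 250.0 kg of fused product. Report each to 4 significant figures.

Intermediates are printed, rounded to 4 significant figures, on the page — the whole derivation runs at full precision all the way through — each reported number is rounded exactly once. The derived quantities (LOI, the yield, the totals, six oxide percentages, net glass mass) are computed from the batch weights per 250.0 kg of glass at exact precision, as they appear in question or answer.
Per-oxide target masses for 250.0 kg fused product:
  Al2O3: 6.399% × 250.0 = 16.00 kg
  K2O: 1.500% × 250.0 = 3.750 kg
  TiO2: 5.718% × 250.0 = 14.30 kg
  MgO: 0.5429% × 250.0 = 1.357 kg
  Na2O: 4.072% × 250.0 = 10.18 kg
  SiO2: 81.77% × 250.0 = 204.4 kg
A balance pass over the oxides, given the weights on record, on the stated basis (oxide sums agree with the targets up to rounding of the answer):
  Al2O3: 182.0·0.003000 + 14.74·0.6553 + 31.75·0.1824 = 16.00 kg (target 16.00 kg)
  K2O: 31.75·0.1181 = 3.750 kg (target 3.750 kg)
  TiO2: 14.44·0.9898 = 14.29 kg (target 14.30 kg)
  MgO: 4.220·0.3216 = 1.357 kg (target 1.357 kg)
  Na2O: 15.51·0.5856 + 31.75·0.03450 = 10.18 kg (target 10.18 kg)
  SiO2: 182.0·0.9951 + 4.220·0.6284 + 31.75·0.6499 = 204.4 kg (target 204.4 kg)
Glass-mass sanity pass: the batch minus its LOI: 250.0 kg (oxide target masses add up to 250.0 kg; against the stated basis, 250.0 kg — any gap is answer rounding).
Summing the batch: Σ batch = 262.7 kg; LOI removed, Σ of batch·LOI: 12.69 kg; yield, glass over the total, = 95.17%.

Batch per 250.0 kg fused product:
  TiO2: 14.44 kg
  glass-grade sand: 182.0 kg
  aluminium hydroxide: 14.74 kg
  Mg3Si4O10(OH)2: 4.220 kg
  sodium carbonate: 15.51 kg
  orthoclase: 31.75 kg
Total batch = 262.7 kg; LOI loss = 12.69 kg; yield = 95.17%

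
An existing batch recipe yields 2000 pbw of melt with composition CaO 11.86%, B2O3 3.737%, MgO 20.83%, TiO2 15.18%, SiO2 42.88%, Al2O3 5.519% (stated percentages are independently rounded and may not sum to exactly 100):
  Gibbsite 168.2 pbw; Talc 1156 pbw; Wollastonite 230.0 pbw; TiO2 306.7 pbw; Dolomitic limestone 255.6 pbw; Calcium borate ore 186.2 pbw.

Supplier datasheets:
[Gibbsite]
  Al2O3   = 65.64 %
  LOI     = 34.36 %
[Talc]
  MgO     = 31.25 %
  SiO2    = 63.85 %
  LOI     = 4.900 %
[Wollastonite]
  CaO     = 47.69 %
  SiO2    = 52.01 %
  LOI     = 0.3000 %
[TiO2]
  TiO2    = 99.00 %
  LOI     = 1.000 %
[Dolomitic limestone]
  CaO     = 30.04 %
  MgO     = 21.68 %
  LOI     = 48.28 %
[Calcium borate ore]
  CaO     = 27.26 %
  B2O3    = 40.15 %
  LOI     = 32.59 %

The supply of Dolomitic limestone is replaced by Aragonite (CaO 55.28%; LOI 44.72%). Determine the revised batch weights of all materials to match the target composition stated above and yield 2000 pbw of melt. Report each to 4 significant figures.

Every computation keeps full precision from first step to last; values along the way are displayed, with 4-significant-digit rounding, in the working; each reported value is rounded exactly once — all derived quantities (net glass mass, LOI, six oxide percentages, yield, the totals) are carried at exact precision starting from the weights on 2000 pbw of glass, as they appear in the problem or answer text.
Oxide mass targets, per 2000 pbw melt:
  CaO: 11.86% × 2000 = 237.2 pbw
  B2O3: 3.737% × 2000 = 74.74 pbw
  MgO: 20.83% × 2000 = 416.6 pbw
  TiO2: 15.18% × 2000 = 303.6 pbw
  SiO2: 42.88% × 2000 = 857.6 pbw
  Al2O3: 5.519% × 2000 = 110.4 pbw
Per-oxide balance check on the weights just shown, relative to the basis at hand (each sum matches its target mass given rounding of the digits):
  CaO: 12.31·0.4769 + 326.7·0.5528 + 186.2·0.2726 = 237.2 pbw (target 237.2 pbw)
  B2O3: 186.2·0.4015 = 74.76 pbw (target 74.74 pbw)
  MgO: 1333·0.3125 = 416.6 pbw (target 416.6 pbw)
  TiO2: 306.7·0.9900 = 303.6 pbw (target 303.6 pbw)
  SiO2: 1333·0.6385 + 12.31·0.5201 = 857.5 pbw (target 857.6 pbw)
  Al2O3: 168.2·0.6564 = 110.4 pbw (target 110.4 pbw)
Glass-mass sanity pass: total charge less LOI = 2000 pbw (summing oxide targets gives 2000 pbw; versus the stated basis of 2000 pbw — a pure rounding effect).
Total batch = Σ batch = 2333 pbw; loss to ignition Σ batch·LOI = 333.0 pbw; the yield ratio, glass ÷ batch: 85.73%.

Revised batch per 2000 pbw melt:
  Gibbsite: 168.2 pbw
  Talc: 1333 pbw
  Wollastonite: 12.31 pbw
  TiO2: 306.7 pbw
  Aragonite: 326.7 pbw
  Calcium borate ore: 186.2 pbw
Total batch = 2333 pbw; LOI loss = 333.0 pbw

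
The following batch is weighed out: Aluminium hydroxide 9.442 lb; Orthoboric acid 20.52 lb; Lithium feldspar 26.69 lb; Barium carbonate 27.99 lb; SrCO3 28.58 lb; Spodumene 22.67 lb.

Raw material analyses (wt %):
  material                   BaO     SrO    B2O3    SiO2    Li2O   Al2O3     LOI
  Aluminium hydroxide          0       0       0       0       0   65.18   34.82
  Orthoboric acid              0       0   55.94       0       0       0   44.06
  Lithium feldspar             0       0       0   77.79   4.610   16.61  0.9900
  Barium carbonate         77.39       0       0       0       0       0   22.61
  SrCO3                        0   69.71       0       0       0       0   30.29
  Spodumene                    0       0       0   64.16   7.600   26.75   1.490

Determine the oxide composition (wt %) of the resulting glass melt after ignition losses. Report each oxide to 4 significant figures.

Glass mass = 108.0 lb (batch 135.9 − LOI 27.92).
Composition: BaO 20.06%, SrO 18.45%, B2O3 10.63%, SiO2 32.70%, Li2O 2.735%, Al2O3 15.42%

Working values appear (rounded to four significant digits) alongside each step — full precision is carried from start to finish; a single rounding produces each reported number — all derived quantities, which include six oxide percentages, ignition loss, the yield, the totals, glass mass, are carried in exact precision, as set out in either problem or answer, using the weight values on 108.0 lb of glass.
Per-oxide mass from batch:
  BaO: 27.99·0.7739 = 21.66 lb
  SrO: 28.58·0.6971 = 19.92 lb
  B2O3: 20.52·0.5594 = 11.48 lb
  SiO2: 26.69·0.7779 + 22.67·0.6416 = 35.31 lb
  Li2O: 26.69·0.04610 + 22.67·0.07600 = 2.953 lb
  Al2O3: 9.442·0.6518 + 26.69·0.1661 + 22.67·0.2675 = 16.65 lb
LOI: 9.442·0.3482 + 20.52·0.4406 + 26.69·0.009900 + 27.99·0.2261 + 28.58·0.3029 + 22.67·0.01490 = 27.92 lb
Glass = total batch minus LOI = 135.9 − 27.92 = 108.0 lb (equal to the oxide-mass sum)
wt %: oxide over glass, times 100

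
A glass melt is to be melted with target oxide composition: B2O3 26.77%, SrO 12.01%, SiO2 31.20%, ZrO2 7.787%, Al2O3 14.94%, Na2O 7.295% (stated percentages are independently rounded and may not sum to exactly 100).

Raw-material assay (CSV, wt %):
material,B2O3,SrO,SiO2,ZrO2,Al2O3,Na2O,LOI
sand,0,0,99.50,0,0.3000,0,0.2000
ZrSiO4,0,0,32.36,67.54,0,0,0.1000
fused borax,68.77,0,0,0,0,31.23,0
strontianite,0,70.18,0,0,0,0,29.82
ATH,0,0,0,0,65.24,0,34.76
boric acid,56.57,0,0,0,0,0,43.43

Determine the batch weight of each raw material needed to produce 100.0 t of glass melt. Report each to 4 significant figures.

Batch per 100.0 t glass melt:
  sand: 27.61 t
  ZrSiO4: 11.53 t
  fused borax: 23.36 t
  strontianite: 17.11 t
  ATH: 22.77 t
  boric acid: 18.93 t
Total batch = 121.3 t; LOI loss = 21.31 t; yield = 82.44%

Intermediates are printed rounded to 4 significant figures as written. All internal work maintains full float precision through the solve — exactly one rounding is applied to each reported result; the derived quantities (the six compositions, net glass mass, the yield, ignition loss, totals) are computed from the batch weights for 100.0 t of glass in full precision as written in question or answer.
Oxide mass targets, per 100.0 t glass melt:
  B2O3: 26.77% × 100.0 = 26.77 t
  SrO: 12.01% × 100.0 = 12.01 t
  SiO2: 31.20% × 100.0 = 31.20 t
  ZrO2: 7.787% × 100.0 = 7.787 t
  Al2O3: 14.94% × 100.0 = 14.94 t
  Na2O: 7.295% × 100.0 = 7.295 t
Mass-balance tally per oxide from the weights as reported, on the stated basis (sums match the target masses given rounding of the digits):
  B2O3: 23.36·0.6877 + 18.93·0.5657 = 26.77 t (target 26.77 t)
  SrO: 17.11·0.7018 = 12.01 t (target 12.01 t)
  SiO2: 27.61·0.9950 + 11.53·0.3236 = 31.20 t (target 31.20 t)
  ZrO2: 11.53·0.6754 = 7.787 t (target 7.787 t)
  Al2O3: 27.61·0.003000 + 22.77·0.6524 = 14.94 t (target 14.94 t)
  Na2O: 23.36·0.3123 = 7.295 t (target 7.295 t)
Auditing the glass mass value: batch total minus LOI = 100.0 t (targets for the oxides total 100.0 t; the stated basis being 100.0 t — rounding explains the deltas).
Whole-batch sum: Σ batch = 121.3 t; LOI loss = Σ batch·LOI = 21.31 t; glass ÷ batch gives a yield of 82.44%.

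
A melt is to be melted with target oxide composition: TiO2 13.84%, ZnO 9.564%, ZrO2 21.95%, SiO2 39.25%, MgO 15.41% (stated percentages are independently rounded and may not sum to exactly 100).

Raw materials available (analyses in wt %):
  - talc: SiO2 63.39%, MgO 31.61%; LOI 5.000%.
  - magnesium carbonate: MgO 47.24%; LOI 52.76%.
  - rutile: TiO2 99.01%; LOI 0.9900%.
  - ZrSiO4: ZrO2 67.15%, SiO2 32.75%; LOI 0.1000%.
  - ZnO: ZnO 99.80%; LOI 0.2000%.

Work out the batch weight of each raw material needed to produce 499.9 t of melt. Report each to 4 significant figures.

Batch per 499.9 t melt:
  talc: 225.1 t
  magnesium carbonate: 12.44 t
  rutile: 69.88 t
  ZrSiO4: 163.4 t
  ZnO: 47.91 t
Total batch = 518.7 t; LOI loss = 18.77 t; yield = 96.38%

The intermediate values are printed (rounded to 4 significant figures) when written out; the whole derivation holds full float precision at all times; every reported result is rounded once only; the derived quantities are computed in full float precision (LOI, net glass mass, the totals, five oxide percentages, the yield) from the weighed amounts per 499.9 t of glass as set out in the problem or answer text.
Oxide mass targets, per 499.9 t melt:
  TiO2: 13.84% × 499.9 = 69.19 t
  ZnO: 9.564% × 499.9 = 47.81 t
  ZrO2: 21.95% × 499.9 = 109.7 t
  SiO2: 39.25% × 499.9 = 196.2 t
  MgO: 15.41% × 499.9 = 77.03 t
Oxide-by-oxide audit from the weights as reported, against the basis in use (delivered sums recover each target modulo rounding of the values):
  TiO2: 69.88·0.9901 = 69.19 t (target 69.19 t)
  ZnO: 47.91·0.9980 = 47.81 t (target 47.81 t)
  ZrO2: 163.4·0.6715 = 109.7 t (target 109.7 t)
  SiO2: 225.1·0.6339 + 163.4·0.3275 = 196.2 t (target 196.2 t)
  MgO: 225.1·0.3161 + 12.44·0.4724 = 77.03 t (target 77.03 t)
Consistency of the glass mass: batch total minus LOI = 500.0 t (per-oxide target masses sum to 500.0 t; basis as stated: 499.9 t — rounding explains the deltas).
Summing the batch: Σ batch = 518.7 t; Σ batch·LOI gives LOI loss = 18.77 t; glass ÷ batch gives a yield of 96.38%.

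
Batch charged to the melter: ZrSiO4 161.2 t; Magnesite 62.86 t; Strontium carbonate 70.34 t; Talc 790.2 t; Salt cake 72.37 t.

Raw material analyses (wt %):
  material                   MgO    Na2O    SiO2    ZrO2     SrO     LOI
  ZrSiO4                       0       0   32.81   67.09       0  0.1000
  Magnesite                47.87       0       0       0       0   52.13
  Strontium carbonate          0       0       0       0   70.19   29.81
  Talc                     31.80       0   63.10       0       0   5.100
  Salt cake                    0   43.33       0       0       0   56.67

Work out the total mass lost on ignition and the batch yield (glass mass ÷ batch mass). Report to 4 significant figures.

LOI loss = 135.2 t; glass = 1022 t; yield = 88.31%

Values along the way are displayed rounded off to 4 significant figures within the worked lines. The working math keeps full float precision in every operation. Each reported value undergoes a single rounding. The derived quantities, which include the totals, LOI, the five compositions, yield, net glass mass, are carried at exact precision, precisely as stated by the question or the answer, from the weighed amounts at 1022 t of glass.
LOI of each material in turn:
  ZrSiO4: 161.2 × 0.001000 = 0.1612 t
  Magnesite: 62.86 × 0.5213 = 32.77 t
  Strontium carbonate: 70.34 × 0.2981 = 20.97 t
  Talc: 790.2 × 0.05100 = 40.30 t
  Salt cake: 72.37 × 0.5667 = 41.01 t
Total LOI = 135.2 t
Glass = batch − LOI = 1157 − 135.2 = 1022 t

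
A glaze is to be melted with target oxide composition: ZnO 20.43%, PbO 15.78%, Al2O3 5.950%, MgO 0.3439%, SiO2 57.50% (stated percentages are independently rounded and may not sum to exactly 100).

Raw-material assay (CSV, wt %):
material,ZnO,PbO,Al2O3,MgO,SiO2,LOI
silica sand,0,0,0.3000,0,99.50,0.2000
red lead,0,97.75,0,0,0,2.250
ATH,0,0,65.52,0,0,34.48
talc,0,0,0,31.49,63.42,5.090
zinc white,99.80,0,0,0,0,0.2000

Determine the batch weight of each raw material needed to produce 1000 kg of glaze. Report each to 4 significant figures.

Batch per 1000 kg glaze:
  silica sand: 570.9 kg
  red lead: 161.4 kg
  ATH: 88.20 kg
  talc: 10.92 kg
  zinc white: 204.7 kg
Total batch = 1036 kg; LOI loss = 36.15 kg; yield = 96.51%

The whole derivation holds full float precision through the solve; the intermediate values are printed rounded to 4 significant digits on the page; each reported result includes exactly one rounding; the derived quantities (net glass mass, five oxide percentages, ignition loss, the totals, the yield) are recomputed from the weighed amounts for 1000 kg of glass at exact precision as they appear in either problem or answer.
Oxide-by-oxide targets in 1000 kg glaze:
  ZnO: 20.43% × 1000 = 204.3 kg
  PbO: 15.78% × 1000 = 157.8 kg
  Al2O3: 5.950% × 1000 = 59.50 kg
  MgO: 0.3439% × 1000 = 3.439 kg
  SiO2: 57.50% × 1000 = 575.0 kg
Checking each oxide sum applying the batch weights above, for the quoted basis mass (target by target, the sums agree exact up to rounding of places):
  ZnO: 204.7·0.9980 = 204.3 kg (target 204.3 kg)
  PbO: 161.4·0.9775 = 157.8 kg (target 157.8 kg)
  Al2O3: 570.9·0.003000 + 88.20·0.6552 = 59.50 kg (target 59.50 kg)
  MgO: 10.92·0.3149 = 3.439 kg (target 3.439 kg)
  SiO2: 570.9·0.9950 + 10.92·0.6342 = 575.0 kg (target 575.0 kg)
Glass mass check: whole batch net of LOI = 1000 kg (oxide target masses add up to 1000 kg; the stated basis being 1000 kg — deltas are rounding alone).
Batch total: Σ batch = 1036 kg; LOI loss = Σ batch·LOI = 36.15 kg; yield: glass divided by total = 96.51%.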